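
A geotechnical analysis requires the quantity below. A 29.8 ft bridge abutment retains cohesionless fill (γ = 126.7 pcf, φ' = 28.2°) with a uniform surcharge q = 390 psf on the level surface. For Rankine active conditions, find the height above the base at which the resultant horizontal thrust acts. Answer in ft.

K_a = 0.3582.
Triangular part P₁ = ½K_aγH² = 20150 at H/3 = 9.933 ft; rectangular part P₂ = K_a q H = 4163 at H/2 = 14.90 ft.
ȳ = (P₁·9.933 + P₂·14.90)/(P₁+P₂) = 10.78 ft.

10.8 ft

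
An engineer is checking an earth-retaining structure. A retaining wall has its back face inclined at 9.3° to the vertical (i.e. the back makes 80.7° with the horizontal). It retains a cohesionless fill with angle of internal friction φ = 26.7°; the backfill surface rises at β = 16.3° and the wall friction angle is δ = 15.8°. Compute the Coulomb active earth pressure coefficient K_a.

K_a = sin²(α+φ) / [sin²α · sin(α−δ) · (1 + √{sin(φ+δ)sin(φ−β) / (sin(α−δ)sin(α+β))})²].
With α = 80.7°, φ = 26.7°, δ = 15.8°, β = 16.3°: K_a = 0.5514.

0.551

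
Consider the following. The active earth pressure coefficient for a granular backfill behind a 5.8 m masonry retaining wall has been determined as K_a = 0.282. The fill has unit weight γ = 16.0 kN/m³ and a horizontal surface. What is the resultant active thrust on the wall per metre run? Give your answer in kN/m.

75.9 kN/m

P = ½ K_a γ H² = 0.5 × 0.282 × 16.0 × 5.8² = 75.89 kN/m.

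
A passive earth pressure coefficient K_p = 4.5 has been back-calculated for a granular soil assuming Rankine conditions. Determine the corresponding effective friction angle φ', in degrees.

K_p = (1+sin φ)/(1−sin φ) ⇒ sin φ = (K_p − 1)/(K_p + 1) = 0.6364.
φ = arcsin(0.6364) = 39.52°.

39.5°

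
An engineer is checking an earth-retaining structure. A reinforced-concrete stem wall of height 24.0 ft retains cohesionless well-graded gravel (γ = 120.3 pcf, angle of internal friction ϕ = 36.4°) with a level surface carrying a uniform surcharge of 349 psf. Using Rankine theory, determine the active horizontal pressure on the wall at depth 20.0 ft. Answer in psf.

K_a = (1 − sin φ)/(1 + sin φ) = 0.2552.
σ_v = γz + q = 120.3 × 20.0 + 349 = 2755 psf.
σ_h = K_a σ_v = 0.2552 × 2755 = 703.0 psf.

703 psf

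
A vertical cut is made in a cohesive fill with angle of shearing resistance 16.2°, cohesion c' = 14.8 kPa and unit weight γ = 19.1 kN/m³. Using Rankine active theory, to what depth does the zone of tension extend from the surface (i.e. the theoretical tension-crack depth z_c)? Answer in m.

2.06 m

K_a = tan²(45° − 16.2°/2) = 0.5637; √K_a = 0.7508.
The active pressure is zero where K_a γ z = 2c√K_a, so z_c = 2c/(γ√K_a) = 2×14.8/(19.1×0.7508) = 2.064 m.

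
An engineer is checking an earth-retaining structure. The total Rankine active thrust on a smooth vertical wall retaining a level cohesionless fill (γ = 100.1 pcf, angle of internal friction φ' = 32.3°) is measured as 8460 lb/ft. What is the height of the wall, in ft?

23.6 ft

K_a = 0.3035. P_a = ½ K_a γ H² ⇒ H = √(2P_a/(K_a γ)).
H = √(2×8460/(0.3035×100.1)) = 23.60 ft.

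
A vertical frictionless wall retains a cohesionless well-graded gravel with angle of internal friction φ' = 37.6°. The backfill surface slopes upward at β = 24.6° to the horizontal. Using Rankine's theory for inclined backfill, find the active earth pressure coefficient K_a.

K_a = cos β · (cos β − √(cos²β − cos²φ)) / (cos β + √(cos²β − cos²φ)).
cos β = 0.9092, cos φ = 0.7923, √(cos²β − cos²φ) = 0.4461.
K_a = 0.9092 × (0.9092 − 0.4461)/(0.9092 + 0.4461) = 0.3107.

0.311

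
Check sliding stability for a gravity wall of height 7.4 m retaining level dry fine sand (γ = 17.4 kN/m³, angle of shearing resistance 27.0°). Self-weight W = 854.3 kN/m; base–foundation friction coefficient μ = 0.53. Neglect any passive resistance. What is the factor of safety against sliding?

2.53

K_a = tan²(45° − 27.0°/2) = 0.3755.
P_a = ½K_aγH² = 0.5×0.3755×17.4×7.4² = 178.9 kN/m, acting at H/3 = 2.467 m above the base.
FS_sliding = μW / P_a = 0.53×854.3 / 178.9 = 2.531.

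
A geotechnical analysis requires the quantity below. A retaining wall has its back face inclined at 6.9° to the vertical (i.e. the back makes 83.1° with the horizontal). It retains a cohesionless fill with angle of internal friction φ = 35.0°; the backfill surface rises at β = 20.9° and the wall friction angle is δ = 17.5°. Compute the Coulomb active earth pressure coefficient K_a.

K_a = sin²(α+φ) / [sin²α · sin(α−δ) · (1 + √{sin(φ+δ)sin(φ−β) / (sin(α−δ)sin(α+β))})²].
With α = 83.1°, φ = 35.0°, δ = 17.5°, β = 20.9°: K_a = 0.4025.

0.402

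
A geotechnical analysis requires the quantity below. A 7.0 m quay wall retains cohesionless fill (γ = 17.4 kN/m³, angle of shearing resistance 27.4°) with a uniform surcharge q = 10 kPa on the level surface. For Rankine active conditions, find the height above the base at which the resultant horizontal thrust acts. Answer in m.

K_a = 0.3697.
Triangular part P₁ = ½K_aγH² = 157.6 at H/3 = 2.333 m; rectangular part P₂ = K_a q H = 25.88 at H/2 = 3.500 m.
ȳ = (P₁·2.333 + P₂·3.500)/(P₁+P₂) = 2.498 m.

2.50 m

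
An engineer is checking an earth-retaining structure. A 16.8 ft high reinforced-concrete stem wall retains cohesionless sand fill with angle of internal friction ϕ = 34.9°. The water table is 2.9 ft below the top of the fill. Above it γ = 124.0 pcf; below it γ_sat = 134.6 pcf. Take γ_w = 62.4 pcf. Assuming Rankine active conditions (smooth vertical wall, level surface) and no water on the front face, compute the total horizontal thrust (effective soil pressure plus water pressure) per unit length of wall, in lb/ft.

9430 lb/ft

K_a = tan²(45° − φ/2) = 0.2721.
γ' = 134.6 − 62.4 = 72.20 pcf. Depth below WT = 13.9 ft.
σ'_h at WT = K_a γ d_w = 97.86 psf; at base = 97.86 + K_a γ' × 13.9 = 371.0 psf.
P₁ (0–2.9 ft) = ½×97.86×2.9 = 141.9. P₂ (2.9–16.8 ft) = ½(97.86+371.0)×13.9 = 3258.
P_w = ½ γ_w h₂² = 0.5×62.4×13.9² = 6028. Total = 141.9+3258+6028 = 9429 lb/ft.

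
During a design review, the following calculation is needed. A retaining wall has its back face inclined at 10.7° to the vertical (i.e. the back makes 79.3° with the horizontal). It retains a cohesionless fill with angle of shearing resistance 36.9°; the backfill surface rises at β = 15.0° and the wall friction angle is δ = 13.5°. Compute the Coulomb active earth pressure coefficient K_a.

0.375

K_a = sin²(α+φ) / [sin²α · sin(α−δ) · (1 + √{sin(φ+δ)sin(φ−β) / (sin(α−δ)sin(α+β))})²].
With α = 79.3°, φ = 36.9°, δ = 13.5°, β = 15.0°: K_a = 0.3746.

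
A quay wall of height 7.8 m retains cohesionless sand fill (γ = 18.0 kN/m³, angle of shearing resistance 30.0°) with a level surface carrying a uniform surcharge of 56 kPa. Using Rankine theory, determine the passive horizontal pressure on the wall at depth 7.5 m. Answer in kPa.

573 kPa

K_p = (1 + sin φ)/(1 − sin φ) = 3.000.
σ_v = γz + q = 18.0 × 7.5 + 56 = 191.0 kPa.
σ_h = K_p σ_v = 3.000 × 191.0 = 573.0 kPa.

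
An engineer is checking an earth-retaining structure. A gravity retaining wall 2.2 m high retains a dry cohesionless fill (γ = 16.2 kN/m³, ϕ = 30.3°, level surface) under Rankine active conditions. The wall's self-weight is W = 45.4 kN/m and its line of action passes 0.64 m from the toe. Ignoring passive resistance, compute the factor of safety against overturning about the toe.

3.07

K_a = tan²(45° − 30.3°/2) = 0.3293.
P_a = ½K_aγH² = 0.5×0.3293×16.2×2.2² = 12.91 kN/m, acting at H/3 = 0.7333 m above the base.
Overturning moment M_o = P_a × H/3 = 12.91 × 0.7333 = 9.468.
Resisting moment M_r = W × 0.64 = 45.4 × 0.64 = 29.06.
FS_overturning = M_r/M_o = 29.06/9.468 = 3.069.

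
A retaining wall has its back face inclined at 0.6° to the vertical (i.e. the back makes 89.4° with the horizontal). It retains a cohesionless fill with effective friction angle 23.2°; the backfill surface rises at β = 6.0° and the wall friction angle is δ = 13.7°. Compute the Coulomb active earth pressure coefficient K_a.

K_a = sin²(α+φ) / [sin²α · sin(α−δ) · (1 + √{sin(φ+δ)sin(φ−β) / (sin(α−δ)sin(α+β))})²].
With α = 89.4°, φ = 23.2°, δ = 13.7°, β = 6.0°: K_a = 0.4308.

0.431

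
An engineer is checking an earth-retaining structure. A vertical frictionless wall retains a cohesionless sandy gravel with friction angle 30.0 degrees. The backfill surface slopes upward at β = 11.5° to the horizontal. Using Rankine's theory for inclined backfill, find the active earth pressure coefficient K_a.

0.355

K_a = cos β · (cos β − √(cos²β − cos²φ)) / (cos β + √(cos²β − cos²φ)).
cos β = 0.9799, cos φ = 0.8660, √(cos²β − cos²φ) = 0.4585.
K_a = 0.9799 × (0.9799 − 0.4585)/(0.9799 + 0.4585) = 0.3552.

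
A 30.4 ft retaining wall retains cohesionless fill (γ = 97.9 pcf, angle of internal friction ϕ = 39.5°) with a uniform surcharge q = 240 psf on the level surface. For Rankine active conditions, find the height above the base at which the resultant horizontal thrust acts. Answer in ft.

10.8 ft

K_a = 0.2224.
Triangular part P₁ = ½K_aγH² = 10060 at H/3 = 10.13 ft; rectangular part P₂ = K_a q H = 1623 at H/2 = 15.20 ft.
ȳ = (P₁·10.13 + P₂·15.20)/(P₁+P₂) = 10.84 ft.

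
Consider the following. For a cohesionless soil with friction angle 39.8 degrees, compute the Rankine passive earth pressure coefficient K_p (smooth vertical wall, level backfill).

K_p = (1 + sin φ)/(1 − sin φ) = tan²(45° + 39.8°/2) = 4.557.

4.56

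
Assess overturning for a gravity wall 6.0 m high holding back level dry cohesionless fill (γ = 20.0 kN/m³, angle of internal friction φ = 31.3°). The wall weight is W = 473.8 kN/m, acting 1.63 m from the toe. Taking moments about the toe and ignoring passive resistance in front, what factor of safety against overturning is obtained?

3.39

K_a = tan²(45° − 31.3°/2) = 0.3162.
P_a = ½K_aγH² = 0.5×0.3162×20.0×6.0² = 113.8 kN/m, acting at H/3 = 2.000 m above the base.
Overturning moment M_o = P_a × H/3 = 113.8 × 2.000 = 227.7.
Resisting moment M_r = W × 1.63 = 473.8 × 1.63 = 772.3.
FS_overturning = M_r/M_o = 772.3/227.7 = 3.392.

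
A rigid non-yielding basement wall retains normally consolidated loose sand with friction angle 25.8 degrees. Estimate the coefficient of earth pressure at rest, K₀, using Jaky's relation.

K₀ = 1 − sin φ' = 1 − sin 25.8° = 0.5648.

0.565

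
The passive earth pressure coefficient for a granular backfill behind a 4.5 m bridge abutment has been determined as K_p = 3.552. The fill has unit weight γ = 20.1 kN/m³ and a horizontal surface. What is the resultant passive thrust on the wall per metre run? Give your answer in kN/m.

723 kN/m

P = ½ K_p γ H² = 0.5 × 3.552 × 20.1 × 4.5² = 722.9 kN/m.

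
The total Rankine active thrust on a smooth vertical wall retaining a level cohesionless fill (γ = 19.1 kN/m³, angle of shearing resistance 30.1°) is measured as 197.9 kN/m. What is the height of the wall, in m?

K_a = 0.3320. P_a = ½ K_a γ H² ⇒ H = √(2P_a/(K_a γ)).
H = √(2×197.9/(0.3320×19.1)) = 7.901 m.

7.90 m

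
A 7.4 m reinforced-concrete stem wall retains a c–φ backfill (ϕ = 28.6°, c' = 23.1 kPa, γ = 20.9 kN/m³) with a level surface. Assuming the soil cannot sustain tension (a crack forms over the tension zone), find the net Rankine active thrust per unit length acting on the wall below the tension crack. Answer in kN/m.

49.8 kN/m

K_a = 0.3525; √K_a = 0.5938.
Tension-crack depth z_c = 2c/(γ√K_a) = 2×23.1/(20.9×0.5938) = 3.723 m.
σ_a at base = K_a γ H − 2c√K_a = 0.3525×20.9×7.4 − 2×23.1×0.5938 = 27.09 kPa.
P_a = ½ × 27.09 × (H − z_c) = 0.5×27.09×3.677 = 49.81 kN/m.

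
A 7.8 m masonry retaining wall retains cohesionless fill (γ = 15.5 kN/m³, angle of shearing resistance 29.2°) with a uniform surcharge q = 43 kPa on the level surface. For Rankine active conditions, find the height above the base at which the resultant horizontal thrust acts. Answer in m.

3.14 m

K_a = 0.3442.
Triangular part P₁ = ½K_aγH² = 162.3 at H/3 = 2.600 m; rectangular part P₂ = K_a q H = 115.4 at H/2 = 3.900 m.
ȳ = (P₁·2.600 + P₂·3.900)/(P₁+P₂) = 3.140 m.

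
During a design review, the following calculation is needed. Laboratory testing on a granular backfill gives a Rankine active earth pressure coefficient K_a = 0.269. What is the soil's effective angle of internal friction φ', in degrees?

K_a = tan²(45° − φ/2) ⇒ 45° − φ/2 = arctan(√0.269) = 27.41°.
φ = 2(45° − 27.41°) = 35.17°.

35.2°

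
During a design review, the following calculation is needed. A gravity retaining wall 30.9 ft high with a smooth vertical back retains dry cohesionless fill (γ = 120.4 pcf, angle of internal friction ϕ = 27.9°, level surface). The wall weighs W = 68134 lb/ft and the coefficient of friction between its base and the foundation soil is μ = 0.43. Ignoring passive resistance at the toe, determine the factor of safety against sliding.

K_a = tan²(45° − 27.9°/2) = 0.3625.
P_a = ½K_aγH² = 0.5×0.3625×120.4×30.9² = 20830 lb/ft, acting at H/3 = 10.30 ft above the base.
FS_sliding = μW / P_a = 0.43×68134 / 20830 = 1.406.

1.41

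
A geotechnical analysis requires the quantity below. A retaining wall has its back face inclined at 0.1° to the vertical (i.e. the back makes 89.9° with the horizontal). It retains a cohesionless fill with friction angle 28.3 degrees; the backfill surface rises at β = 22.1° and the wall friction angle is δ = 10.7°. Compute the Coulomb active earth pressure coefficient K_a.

0.488

K_a = sin²(α+φ) / [sin²α · sin(α−δ) · (1 + √{sin(φ+δ)sin(φ−β) / (sin(α−δ)sin(α+β))})²].
With α = 89.9°, φ = 28.3°, δ = 10.7°, β = 22.1°: K_a = 0.4878.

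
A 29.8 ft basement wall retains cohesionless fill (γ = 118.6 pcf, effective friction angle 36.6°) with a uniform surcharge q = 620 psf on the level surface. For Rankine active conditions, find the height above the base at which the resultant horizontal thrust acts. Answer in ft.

11.2 ft

K_a = 0.2530.
Triangular part P₁ = ½K_aγH² = 13320 at H/3 = 9.933 ft; rectangular part P₂ = K_a q H = 4674 at H/2 = 14.90 ft.
ȳ = (P₁·9.933 + P₂·14.90)/(P₁+P₂) = 11.22 ft.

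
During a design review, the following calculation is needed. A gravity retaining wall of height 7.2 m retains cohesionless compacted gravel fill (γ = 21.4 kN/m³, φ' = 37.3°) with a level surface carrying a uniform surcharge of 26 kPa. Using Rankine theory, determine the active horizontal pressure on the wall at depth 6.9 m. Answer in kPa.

K_a = (1 − sin φ)/(1 + sin φ) = 0.2453.
σ_v = γz + q = 21.4 × 6.9 + 26 = 173.7 kPa.
σ_h = K_a σ_v = 0.2453 × 173.7 = 42.61 kPa.

42.6 kPa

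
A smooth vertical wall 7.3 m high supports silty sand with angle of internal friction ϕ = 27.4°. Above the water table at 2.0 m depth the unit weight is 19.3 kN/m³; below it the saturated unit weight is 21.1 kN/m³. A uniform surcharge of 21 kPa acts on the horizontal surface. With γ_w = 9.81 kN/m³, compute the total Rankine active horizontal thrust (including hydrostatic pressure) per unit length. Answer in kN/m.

K_a = tan²(45° − φ/2) = 0.3697.
γ' = 21.1 − 9.81 = 11.29 kN/m³. h₂ = H − d_w = 5.3 m.
σ'_h: at surface K_a·q = 7.763; at WT K_a(q+γd_w) = 22.03; at base K_a(q+γd_w+γ'h₂) = 44.15 kPa.
P₁ = ½(7.763+22.03)×2.0 = 29.80; P₂ = ½(22.03+44.15)×5.3 = 175.4; P_w = ½γ_w h₂² = 137.8.
Total = 29.80+175.4+137.8 = 343.0 kN/m.

343 kN/m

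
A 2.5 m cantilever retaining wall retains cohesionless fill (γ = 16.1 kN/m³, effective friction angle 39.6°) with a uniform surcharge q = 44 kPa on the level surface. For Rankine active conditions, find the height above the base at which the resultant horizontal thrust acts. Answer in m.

1.12 m

K_a = 0.2214.
Triangular part P₁ = ½K_aγH² = 11.14 at H/3 = 0.8333 m; rectangular part P₂ = K_a q H = 24.36 at H/2 = 1.250 m.
ȳ = (P₁·0.8333 + P₂·1.250)/(P₁+P₂) = 1.119 m.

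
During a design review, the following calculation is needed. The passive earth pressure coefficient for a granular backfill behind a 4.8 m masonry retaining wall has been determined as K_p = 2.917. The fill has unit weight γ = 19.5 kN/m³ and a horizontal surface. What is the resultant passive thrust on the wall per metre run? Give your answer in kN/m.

655 kN/m

P = ½ K_p γ H² = 0.5 × 2.917 × 19.5 × 4.8² = 655.3 kN/m.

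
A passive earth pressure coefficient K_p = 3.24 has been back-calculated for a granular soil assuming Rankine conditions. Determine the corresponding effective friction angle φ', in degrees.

K_p = (1+sin φ)/(1−sin φ) ⇒ sin φ = (K_p − 1)/(K_p + 1) = 0.5283.
φ = arcsin(0.5283) = 31.89°.

31.9°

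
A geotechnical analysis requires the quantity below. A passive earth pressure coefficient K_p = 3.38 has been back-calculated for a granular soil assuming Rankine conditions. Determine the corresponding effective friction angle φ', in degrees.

32.9°

K_p = (1+sin φ)/(1−sin φ) ⇒ sin φ = (K_p − 1)/(K_p + 1) = 0.5434.
φ = arcsin(0.5434) = 32.91°.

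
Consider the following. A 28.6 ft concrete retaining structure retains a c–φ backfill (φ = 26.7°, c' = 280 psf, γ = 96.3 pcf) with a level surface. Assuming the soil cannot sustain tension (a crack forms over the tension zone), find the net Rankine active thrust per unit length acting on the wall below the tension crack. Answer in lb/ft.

K_a = 0.3800; √K_a = 0.6164.
Tension-crack depth z_c = 2c/(γ√K_a) = 2×280/(96.3×0.6164) = 9.434 ft.
σ_a at base = K_a γ H − 2c√K_a = 0.3800×96.3×28.6 − 2×280×0.6164 = 701.3 psf.
P_a = ½ × 701.3 × (H − z_c) = 0.5×701.3×19.17 = 6720 lb/ft.

6720 lb/ft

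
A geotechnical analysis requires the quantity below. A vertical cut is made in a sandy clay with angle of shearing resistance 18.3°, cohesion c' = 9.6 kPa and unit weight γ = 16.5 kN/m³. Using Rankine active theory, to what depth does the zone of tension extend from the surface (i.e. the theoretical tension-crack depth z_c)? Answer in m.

K_a = tan²(45° − 18.3°/2) = 0.5221; √K_a = 0.7226.
The active pressure is zero where K_a γ z = 2c√K_a, so z_c = 2c/(γ√K_a) = 2×9.6/(16.5×0.7226) = 1.610 m.

1.61 m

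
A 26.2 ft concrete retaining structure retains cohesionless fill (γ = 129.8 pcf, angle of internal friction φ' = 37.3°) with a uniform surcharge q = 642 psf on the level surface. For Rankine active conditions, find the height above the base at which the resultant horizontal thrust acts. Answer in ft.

K_a = 0.2453.
Triangular part P₁ = ½K_aγH² = 10930 at H/3 = 8.733 ft; rectangular part P₂ = K_a q H = 4127 at H/2 = 13.10 ft.
ȳ = (P₁·8.733 + P₂·13.10)/(P₁+P₂) = 9.930 ft.

9.93 ft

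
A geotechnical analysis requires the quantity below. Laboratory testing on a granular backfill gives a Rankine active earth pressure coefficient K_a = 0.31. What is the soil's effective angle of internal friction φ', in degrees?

31.8°

K_a = tan²(45° − φ/2) ⇒ 45° − φ/2 = arctan(√0.31) = 29.11°.
φ = 2(45° − 29.11°) = 31.78°.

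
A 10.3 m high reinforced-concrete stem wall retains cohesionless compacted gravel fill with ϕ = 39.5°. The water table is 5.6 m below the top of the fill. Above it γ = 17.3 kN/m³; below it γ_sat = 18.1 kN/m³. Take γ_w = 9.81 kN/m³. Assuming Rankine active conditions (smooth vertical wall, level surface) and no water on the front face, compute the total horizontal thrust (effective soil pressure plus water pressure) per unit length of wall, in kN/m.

290 kN/m

K_a = tan²(45° − φ/2) = 0.2224.
γ' = 18.1 − 9.81 = 8.290 kN/m³. Depth below WT = 4.7 m.
σ'_h at WT = K_a γ d_w = 21.55 kPa; at base = 21.55 + K_a γ' × 4.7 = 30.22 kPa.
P₁ (0–5.6 m) = ½×21.55×5.6 = 60.34. P₂ (5.6–10.3 m) = ½(21.55+30.22)×4.7 = 121.6.
P_w = ½ γ_w h₂² = 0.5×9.81×4.7² = 108.4. Total = 60.34+121.6+108.4 = 290.3 kN/m.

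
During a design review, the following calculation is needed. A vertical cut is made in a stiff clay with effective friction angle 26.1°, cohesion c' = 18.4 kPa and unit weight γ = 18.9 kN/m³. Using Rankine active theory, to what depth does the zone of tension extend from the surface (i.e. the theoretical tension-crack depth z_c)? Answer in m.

K_a = tan²(45° − 26.1°/2) = 0.3889; √K_a = 0.6237.
The active pressure is zero where K_a γ z = 2c√K_a, so z_c = 2c/(γ√K_a) = 2×18.4/(18.9×0.6237) = 3.122 m.

3.12 m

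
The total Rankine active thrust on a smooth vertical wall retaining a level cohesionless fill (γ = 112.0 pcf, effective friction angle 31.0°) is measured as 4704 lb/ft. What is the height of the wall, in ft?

K_a = 0.3201. P_a = ½ K_a γ H² ⇒ H = √(2P_a/(K_a γ)).
H = √(2×4704/(0.3201×112.0)) = 16.20 ft.

16.2 ft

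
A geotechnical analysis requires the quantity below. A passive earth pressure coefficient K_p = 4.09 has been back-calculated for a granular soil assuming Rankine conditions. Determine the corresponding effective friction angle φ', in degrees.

K_p = (1+sin φ)/(1−sin φ) ⇒ sin φ = (K_p − 1)/(K_p + 1) = 0.6071.
φ = arcsin(0.6071) = 37.38°.

37.4°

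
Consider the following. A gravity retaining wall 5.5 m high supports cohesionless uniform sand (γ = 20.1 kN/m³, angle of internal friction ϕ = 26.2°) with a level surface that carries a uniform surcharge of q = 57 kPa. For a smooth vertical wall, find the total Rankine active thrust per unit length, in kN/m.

239 kN/m

K_a = tan²(45° − φ/2) = 0.3874.
Soil triangle: ½ K_a γ H² = 0.5×0.3874×20.1×5.5² = 117.8 kN/m.
Surcharge rectangle: K_a q H = 0.3874×57×5.5 = 121.5 kN/m.
Total = 117.8 + 121.5 = 239.2 kN/m.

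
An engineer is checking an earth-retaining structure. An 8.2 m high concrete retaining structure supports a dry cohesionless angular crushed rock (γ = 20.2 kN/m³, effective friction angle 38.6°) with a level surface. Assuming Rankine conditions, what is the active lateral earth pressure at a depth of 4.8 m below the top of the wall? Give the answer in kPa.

22.5 kPa

K_a = (1 − sin φ)/(1 + sin φ) = 0.2316.
σ_h = K_a γ z = 0.2316 × 20.2 × 4.8 = 22.46 kPa.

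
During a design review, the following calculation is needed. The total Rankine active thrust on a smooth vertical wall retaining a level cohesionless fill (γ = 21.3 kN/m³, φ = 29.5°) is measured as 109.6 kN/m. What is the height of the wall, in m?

K_a = 0.3401. P_a = ½ K_a γ H² ⇒ H = √(2P_a/(K_a γ)).
H = √(2×109.6/(0.3401×21.3)) = 5.501 m.

5.50 m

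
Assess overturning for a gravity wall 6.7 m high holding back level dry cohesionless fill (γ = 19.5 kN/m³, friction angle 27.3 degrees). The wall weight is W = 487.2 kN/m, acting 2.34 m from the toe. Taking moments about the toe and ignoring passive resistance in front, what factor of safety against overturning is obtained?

K_a = tan²(45° − 27.3°/2) = 0.3711.
P_a = ½K_aγH² = 0.5×0.3711×19.5×6.7² = 162.4 kN/m, acting at H/3 = 2.233 m above the base.
Overturning moment M_o = P_a × H/3 = 162.4 × 2.233 = 362.8.
Resisting moment M_r = W × 2.34 = 487.2 × 2.34 = 1140.
FS_overturning = M_r/M_o = 1140/362.8 = 3.143.

3.14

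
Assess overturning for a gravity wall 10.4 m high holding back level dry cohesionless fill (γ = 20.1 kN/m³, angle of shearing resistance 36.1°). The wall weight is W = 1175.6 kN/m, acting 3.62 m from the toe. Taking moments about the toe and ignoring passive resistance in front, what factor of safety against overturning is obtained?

K_a = tan²(45° − 36.1°/2) = 0.2585.
P_a = ½K_aγH² = 0.5×0.2585×20.1×10.4² = 281.0 kN/m, acting at H/3 = 3.467 m above the base.
Overturning moment M_o = P_a × H/3 = 281.0 × 3.467 = 974.1.
Resisting moment M_r = W × 3.62 = 1175.6 × 3.62 = 4256.
FS_overturning = M_r/M_o = 4256/974.1 = 4.369.

4.37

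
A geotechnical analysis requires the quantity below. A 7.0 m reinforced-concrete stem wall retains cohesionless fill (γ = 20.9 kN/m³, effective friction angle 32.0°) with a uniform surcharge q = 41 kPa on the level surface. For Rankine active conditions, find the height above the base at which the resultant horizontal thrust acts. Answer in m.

K_a = 0.3073.
Triangular part P₁ = ½K_aγH² = 157.3 at H/3 = 2.333 m; rectangular part P₂ = K_a q H = 88.18 at H/2 = 3.500 m.
ȳ = (P₁·2.333 + P₂·3.500)/(P₁+P₂) = 2.752 m.

2.75 m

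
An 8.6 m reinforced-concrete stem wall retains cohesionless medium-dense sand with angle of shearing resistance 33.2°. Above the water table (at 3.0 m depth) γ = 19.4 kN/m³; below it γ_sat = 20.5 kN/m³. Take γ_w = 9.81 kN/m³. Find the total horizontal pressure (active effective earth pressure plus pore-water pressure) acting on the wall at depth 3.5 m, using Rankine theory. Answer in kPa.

K_a = (1 − sin φ)/(1 + sin φ) = 0.2924.
γ' = 20.5 − 9.81 = 10.69 kN/m³.
Effective vertical stress at 3.5 m: σ'_v = 19.4×3.0 + 10.69×0.500 = 63.54 kPa.
σ'_h = K_a σ'_v = 0.2924 × 63.54 = 18.58 kPa; u = γ_w × 0.500 = 4.905 kPa.
Total σ_h = 18.58 + 4.905 = 23.48 kPa.

23.5 kPa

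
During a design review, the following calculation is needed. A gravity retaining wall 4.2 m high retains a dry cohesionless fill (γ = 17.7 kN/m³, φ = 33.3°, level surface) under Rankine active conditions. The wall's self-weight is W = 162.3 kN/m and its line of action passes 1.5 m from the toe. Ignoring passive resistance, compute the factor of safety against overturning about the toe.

K_a = tan²(45° − 33.3°/2) = 0.2911.
P_a = ½K_aγH² = 0.5×0.2911×17.7×4.2² = 45.45 kN/m, acting at H/3 = 1.400 m above the base.
Overturning moment M_o = P_a × H/3 = 45.45 × 1.400 = 63.63.
Resisting moment M_r = W × 1.5 = 162.3 × 1.5 = 243.5.
FS_overturning = M_r/M_o = 243.5/63.63 = 3.826.

3.83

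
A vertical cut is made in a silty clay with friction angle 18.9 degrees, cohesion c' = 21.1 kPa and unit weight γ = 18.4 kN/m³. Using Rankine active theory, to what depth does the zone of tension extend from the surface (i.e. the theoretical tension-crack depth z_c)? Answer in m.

3.21 m

K_a = tan²(45° − 18.9°/2) = 0.5107; √K_a = 0.7146.
The active pressure is zero where K_a γ z = 2c√K_a, so z_c = 2c/(γ√K_a) = 2×21.1/(18.4×0.7146) = 3.209 m.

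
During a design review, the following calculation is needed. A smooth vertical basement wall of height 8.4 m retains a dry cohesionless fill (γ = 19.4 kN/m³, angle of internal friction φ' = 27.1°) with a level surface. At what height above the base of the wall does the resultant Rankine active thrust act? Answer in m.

2.80 m

K_a = 0.3741.
The pressure distribution is triangular, so the resultant acts at H/3 above the base = 8.4/3 = 2.800 m.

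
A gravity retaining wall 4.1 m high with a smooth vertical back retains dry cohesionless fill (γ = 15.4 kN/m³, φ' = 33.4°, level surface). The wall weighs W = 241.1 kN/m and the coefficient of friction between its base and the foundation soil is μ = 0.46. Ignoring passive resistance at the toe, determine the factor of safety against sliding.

2.96

K_a = tan²(45° − 33.4°/2) = 0.2899.
P_a = ½K_aγH² = 0.5×0.2899×15.4×4.1² = 37.53 kN/m, acting at H/3 = 1.367 m above the base.
FS_sliding = μW / P_a = 0.46×241.1 / 37.53 = 2.955.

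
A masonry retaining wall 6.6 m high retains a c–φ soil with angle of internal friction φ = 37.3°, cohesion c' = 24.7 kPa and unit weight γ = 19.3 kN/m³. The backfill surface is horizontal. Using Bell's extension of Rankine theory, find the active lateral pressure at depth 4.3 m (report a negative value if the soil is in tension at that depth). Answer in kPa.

K_a = (1 − sin φ)/(1 + sin φ) = 0.2453.
σ_a = K_a γ z − 2c√K_a = 0.2453×19.3×4.3 − 2×24.7×0.4953 = -4.108 kPa.

-4.11 kPa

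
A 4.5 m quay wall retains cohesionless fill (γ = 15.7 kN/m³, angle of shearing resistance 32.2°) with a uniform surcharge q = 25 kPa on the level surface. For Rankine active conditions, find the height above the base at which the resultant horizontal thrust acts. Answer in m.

K_a = 0.3047.
Triangular part P₁ = ½K_aγH² = 48.44 at H/3 = 1.500 m; rectangular part P₂ = K_a q H = 34.28 at H/2 = 2.250 m.
ȳ = (P₁·1.500 + P₂·2.250)/(P₁+P₂) = 1.811 m.

1.81 m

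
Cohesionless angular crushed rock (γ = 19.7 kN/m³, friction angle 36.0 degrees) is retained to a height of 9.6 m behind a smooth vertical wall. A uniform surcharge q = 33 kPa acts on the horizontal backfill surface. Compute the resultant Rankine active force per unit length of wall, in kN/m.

K_a = tan²(45° − φ/2) = 0.2596.
Soil triangle: ½ K_a γ H² = 0.5×0.2596×19.7×9.6² = 235.7 kN/m.
Surcharge rectangle: K_a q H = 0.2596×33×9.6 = 82.25 kN/m.
Total = 235.7 + 82.25 = 317.9 kN/m.

318 kN/m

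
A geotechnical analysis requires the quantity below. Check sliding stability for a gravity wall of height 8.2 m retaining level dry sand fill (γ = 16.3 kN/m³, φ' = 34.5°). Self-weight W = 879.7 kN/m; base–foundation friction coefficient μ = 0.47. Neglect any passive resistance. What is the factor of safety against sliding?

2.73

K_a = tan²(45° − 34.5°/2) = 0.2768.
P_a = ½K_aγH² = 0.5×0.2768×16.3×8.2² = 151.7 kN/m, acting at H/3 = 2.733 m above the base.
FS_sliding = μW / P_a = 0.47×879.7 / 151.7 = 2.726.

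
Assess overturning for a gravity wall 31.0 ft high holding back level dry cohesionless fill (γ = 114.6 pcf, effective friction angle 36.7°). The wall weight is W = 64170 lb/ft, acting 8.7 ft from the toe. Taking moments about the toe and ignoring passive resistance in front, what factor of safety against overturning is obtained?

K_a = tan²(45° − 36.7°/2) = 0.2519.
P_a = ½K_aγH² = 0.5×0.2519×114.6×31.0² = 13870 lb/ft, acting at H/3 = 10.33 ft above the base.
Overturning moment M_o = P_a × H/3 = 13870 × 10.33 = 143300.
Resisting moment M_r = W × 8.7 = 64170 × 8.7 = 558300.
FS_overturning = M_r/M_o = 558300/143300 = 3.896.

3.90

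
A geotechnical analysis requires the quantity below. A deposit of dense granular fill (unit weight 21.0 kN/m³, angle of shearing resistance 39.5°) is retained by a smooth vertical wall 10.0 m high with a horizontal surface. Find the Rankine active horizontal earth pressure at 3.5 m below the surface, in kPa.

K_a = (1 − sin φ)/(1 + sin φ) = 0.2224.
σ_h = K_a γ z = 0.2224 × 21.0 × 3.5 = 16.35 kPa.

16.3 kPa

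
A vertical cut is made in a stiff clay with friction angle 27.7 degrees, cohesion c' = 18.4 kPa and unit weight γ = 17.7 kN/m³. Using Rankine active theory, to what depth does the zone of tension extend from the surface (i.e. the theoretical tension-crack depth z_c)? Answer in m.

K_a = tan²(45° − 27.7°/2) = 0.3653; √K_a = 0.6044.
The active pressure is zero where K_a γ z = 2c√K_a, so z_c = 2c/(γ√K_a) = 2×18.4/(17.7×0.6044) = 3.440 m.

3.44 m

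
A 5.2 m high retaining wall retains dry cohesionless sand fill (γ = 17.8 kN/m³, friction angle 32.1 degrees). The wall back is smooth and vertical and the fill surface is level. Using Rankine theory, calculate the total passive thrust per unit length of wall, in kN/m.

786 kN/m

K_p = tan²(45° + φ/2) = 3.268.
P_p = ½ K_p γ H² = 0.5 × 3.268 × 17.8 × 5.2² = 786.5 kN/m.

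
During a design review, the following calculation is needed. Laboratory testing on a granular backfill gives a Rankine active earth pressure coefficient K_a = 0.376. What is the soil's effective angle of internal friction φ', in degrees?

K_a = tan²(45° − φ/2) ⇒ 45° − φ/2 = arctan(√0.376) = 31.52°.
φ = 2(45° − 31.52°) = 26.97°.

27.0°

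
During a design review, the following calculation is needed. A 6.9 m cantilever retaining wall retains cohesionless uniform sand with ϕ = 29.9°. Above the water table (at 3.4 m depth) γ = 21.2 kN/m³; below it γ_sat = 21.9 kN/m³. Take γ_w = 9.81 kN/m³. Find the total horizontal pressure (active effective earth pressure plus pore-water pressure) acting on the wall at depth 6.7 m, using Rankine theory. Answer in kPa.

69.8 kPa

K_a = (1 − sin φ)/(1 + sin φ) = 0.3347.
γ' = 21.9 − 9.81 = 12.09 kN/m³.
Effective vertical stress at 6.7 m: σ'_v = 21.2×3.4 + 12.09×3.30 = 112.0 kPa.
σ'_h = K_a σ'_v = 0.3347 × 112.0 = 37.48 kPa; u = γ_w × 3.30 = 32.37 kPa.
Total σ_h = 37.48 + 32.37 = 69.85 kPa.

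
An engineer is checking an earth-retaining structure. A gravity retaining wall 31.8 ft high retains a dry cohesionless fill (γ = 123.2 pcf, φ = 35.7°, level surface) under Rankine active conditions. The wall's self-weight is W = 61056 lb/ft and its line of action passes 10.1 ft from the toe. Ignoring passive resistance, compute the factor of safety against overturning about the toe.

K_a = tan²(45° − 35.7°/2) = 0.2630.
P_a = ½K_aγH² = 0.5×0.2630×123.2×31.8² = 16380 lb/ft, acting at H/3 = 10.60 ft above the base.
Overturning moment M_o = P_a × H/3 = 16380 × 10.60 = 173700.
Resisting moment M_r = W × 10.1 = 61056 × 10.1 = 616700.
FS_overturning = M_r/M_o = 616700/173700 = 3.551.

3.55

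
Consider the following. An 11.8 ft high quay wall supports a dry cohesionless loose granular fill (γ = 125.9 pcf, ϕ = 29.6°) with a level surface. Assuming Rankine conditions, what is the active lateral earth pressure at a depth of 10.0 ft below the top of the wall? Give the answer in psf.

K_a = (1 − sin φ)/(1 + sin φ) = 0.3387.
σ_h = K_a γ z = 0.3387 × 125.9 × 10.0 = 426.5 psf.

426 psf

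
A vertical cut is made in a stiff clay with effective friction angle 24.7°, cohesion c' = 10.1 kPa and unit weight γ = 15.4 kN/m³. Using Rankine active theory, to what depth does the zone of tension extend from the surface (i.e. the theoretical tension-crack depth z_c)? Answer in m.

K_a = tan²(45° − 24.7°/2) = 0.4106; √K_a = 0.6408.
The active pressure is zero where K_a γ z = 2c√K_a, so z_c = 2c/(γ√K_a) = 2×10.1/(15.4×0.6408) = 2.047 m.

2.05 m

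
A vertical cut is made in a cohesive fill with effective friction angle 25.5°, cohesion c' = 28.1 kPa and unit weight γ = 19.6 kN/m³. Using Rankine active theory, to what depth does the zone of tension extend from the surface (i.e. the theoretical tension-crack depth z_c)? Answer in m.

K_a = tan²(45° − 25.5°/2) = 0.3981; √K_a = 0.6310.
The active pressure is zero where K_a γ z = 2c√K_a, so z_c = 2c/(γ√K_a) = 2×28.1/(19.6×0.6310) = 4.544 m.

4.54 m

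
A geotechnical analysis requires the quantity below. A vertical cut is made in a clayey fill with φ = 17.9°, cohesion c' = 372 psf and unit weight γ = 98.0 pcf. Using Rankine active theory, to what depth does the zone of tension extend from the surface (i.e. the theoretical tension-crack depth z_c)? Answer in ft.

K_a = tan²(45° − 17.9°/2) = 0.5298; √K_a = 0.7279.
The active pressure is zero where K_a γ z = 2c√K_a, so z_c = 2c/(γ√K_a) = 2×372/(98.0×0.7279) = 10.43 ft.

10.4 ft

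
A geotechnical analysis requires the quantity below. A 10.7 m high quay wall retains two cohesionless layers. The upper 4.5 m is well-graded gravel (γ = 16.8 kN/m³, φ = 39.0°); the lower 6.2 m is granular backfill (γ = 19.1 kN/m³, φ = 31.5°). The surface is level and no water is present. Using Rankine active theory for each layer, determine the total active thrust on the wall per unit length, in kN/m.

K_a1 = tan²(45°−39.0°/2) = 0.2275; K_a2 = tan²(45°−31.5°/2) = 0.3136.
Layer 1: σ at base = K_a1 γ₁ h₁ = 17.20 kPa; P₁ = ½×17.20×4.5 = 38.70.
Layer 2: σ_v at top = γ₁h₁ = 75.60; σ_h top = K_a2×75.60 = 23.71; σ_h base = K_a2×(75.60+19.1×6.2) = 60.85.
P₂ = ½(23.71+60.85)×6.2 = 262.1. Total P_a = 38.70+262.1 = 300.8 kN/m.

301 kN/m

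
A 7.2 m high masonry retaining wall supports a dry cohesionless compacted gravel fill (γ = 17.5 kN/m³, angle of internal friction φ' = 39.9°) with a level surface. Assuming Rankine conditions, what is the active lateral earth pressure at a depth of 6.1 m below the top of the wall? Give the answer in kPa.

23.3 kPa

K_a = (1 − sin φ)/(1 + sin φ) = 0.2184.
σ_h = K_a γ z = 0.2184 × 17.5 × 6.1 = 23.32 kPa.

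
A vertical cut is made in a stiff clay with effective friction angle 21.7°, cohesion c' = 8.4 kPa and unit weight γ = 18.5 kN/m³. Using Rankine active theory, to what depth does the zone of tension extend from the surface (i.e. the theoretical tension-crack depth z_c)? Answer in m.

K_a = tan²(45° − 21.7°/2) = 0.4601; √K_a = 0.6783.
The active pressure is zero where K_a γ z = 2c√K_a, so z_c = 2c/(γ√K_a) = 2×8.4/(18.5×0.6783) = 1.339 m.

1.34 m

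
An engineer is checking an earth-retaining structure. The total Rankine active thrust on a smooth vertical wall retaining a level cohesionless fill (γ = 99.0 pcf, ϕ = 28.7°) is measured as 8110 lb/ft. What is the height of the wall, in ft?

K_a = 0.3511. P_a = ½ K_a γ H² ⇒ H = √(2P_a/(K_a γ)).
H = √(2×8110/(0.3511×99.0)) = 21.60 ft.

21.6 ft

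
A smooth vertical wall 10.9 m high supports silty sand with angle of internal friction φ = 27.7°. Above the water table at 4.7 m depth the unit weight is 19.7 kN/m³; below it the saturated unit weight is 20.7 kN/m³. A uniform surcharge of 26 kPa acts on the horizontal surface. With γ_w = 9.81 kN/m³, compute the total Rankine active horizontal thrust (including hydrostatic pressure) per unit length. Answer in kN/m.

658 kN/m

K_a = tan²(45° − φ/2) = 0.3653.
γ' = 20.7 − 9.81 = 10.89 kN/m³. h₂ = H − d_w = 6.2 m.
σ'_h: at surface K_a·q = 9.499; at WT K_a(q+γd_w) = 43.33; at base K_a(q+γd_w+γ'h₂) = 67.99 kPa.
P₁ = ½(9.499+43.33)×4.7 = 124.1; P₂ = ½(43.33+67.99)×6.2 = 345.1; P_w = ½γ_w h₂² = 188.5.
Total = 124.1+345.1+188.5 = 657.8 kN/m.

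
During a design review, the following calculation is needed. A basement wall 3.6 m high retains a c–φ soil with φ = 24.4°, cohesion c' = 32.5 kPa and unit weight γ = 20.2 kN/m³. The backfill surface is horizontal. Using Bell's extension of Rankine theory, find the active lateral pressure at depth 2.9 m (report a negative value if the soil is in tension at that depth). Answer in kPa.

-17.6 kPa

K_a = (1 − sin φ)/(1 + sin φ) = 0.4153.
σ_a = K_a γ z − 2c√K_a = 0.4153×20.2×2.9 − 2×32.5×0.6445 = -17.56 kPa.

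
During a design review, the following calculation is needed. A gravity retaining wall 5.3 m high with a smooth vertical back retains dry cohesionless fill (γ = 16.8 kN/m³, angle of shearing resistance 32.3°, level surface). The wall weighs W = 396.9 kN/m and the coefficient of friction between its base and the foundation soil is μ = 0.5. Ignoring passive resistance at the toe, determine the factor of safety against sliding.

2.77

K_a = tan²(45° − 32.3°/2) = 0.3035.
P_a = ½K_aγH² = 0.5×0.3035×16.8×5.3² = 71.61 kN/m, acting at H/3 = 1.767 m above the base.
FS_sliding = μW / P_a = 0.5×396.9 / 71.61 = 2.771.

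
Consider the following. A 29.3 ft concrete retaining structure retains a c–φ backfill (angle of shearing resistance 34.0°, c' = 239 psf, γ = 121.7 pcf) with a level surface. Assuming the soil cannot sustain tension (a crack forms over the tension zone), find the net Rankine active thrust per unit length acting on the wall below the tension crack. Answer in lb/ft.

8260 lb/ft

K_a = 0.2827; √K_a = 0.5317.
Tension-crack depth z_c = 2c/(γ√K_a) = 2×239/(121.7×0.5317) = 7.387 ft.
σ_a at base = K_a γ H − 2c√K_a = 0.2827×121.7×29.3 − 2×239×0.5317 = 754.0 psf.
P_a = ½ × 754.0 × (H − z_c) = 0.5×754.0×21.91 = 8261 lb/ft.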